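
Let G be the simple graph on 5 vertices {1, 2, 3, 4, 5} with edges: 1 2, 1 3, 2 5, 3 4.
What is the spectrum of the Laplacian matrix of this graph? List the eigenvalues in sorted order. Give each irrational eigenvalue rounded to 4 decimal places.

Each diagonal entry of L is the vertex degree and each off-diagonal entry is -1 where an edge is present, 0 otherwise; in the order [1, 2, 3, 4, 5] the diagonal is [2, 2, 2, 1, 1]. L is symmetric positive semidefinite, so every eigenvalue is real and nonnegative. There is one zero in the spectrum, matching the 1 component.

[0, 0.3820, 1.3820, 2.6180, 3.6180]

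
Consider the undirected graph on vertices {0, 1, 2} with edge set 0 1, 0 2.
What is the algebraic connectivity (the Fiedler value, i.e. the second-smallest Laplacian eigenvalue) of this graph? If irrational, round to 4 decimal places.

Each diagonal entry of L is the vertex degree and each off-diagonal entry is -1 where an edge is present, 0 otherwise; in the order [0, 1, 2] the diagonal is [2, 1, 1]. The sorted Laplacian eigenvalues are [0, 1, 3]; the algebraic connectivity is the second entry, 1. The largest eigenvalue, 3, is at most the vertex count 3.

1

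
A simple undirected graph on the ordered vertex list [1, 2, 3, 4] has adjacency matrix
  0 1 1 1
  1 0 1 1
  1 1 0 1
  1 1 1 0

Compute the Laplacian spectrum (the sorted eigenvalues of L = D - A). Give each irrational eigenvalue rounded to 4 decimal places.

Each diagonal entry of L is the vertex degree and each off-diagonal entry is -1 where an edge is present, 0 otherwise; in the order [1, 2, 3, 4] the diagonal is [3, 3, 3, 3]. Since every row of L sums to 0, the all-ones vector is in the kernel and 0 is an eigenvalue. The single zero eigenvalue shows the graph is connected. The eigenvalues sum to 12, which equals trace(L) = 2|E|. The largest eigenvalue, 4, is at most the vertex count 4.

[0, 4, 4, 4]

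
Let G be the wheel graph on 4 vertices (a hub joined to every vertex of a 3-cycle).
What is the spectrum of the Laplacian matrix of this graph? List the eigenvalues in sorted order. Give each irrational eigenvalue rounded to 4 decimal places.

The graph has 4 vertices and degree multiset [3, 3, 3, 3]; D is the diagonal matrix of degrees and L = D - A. Since every row of L sums to 0, the all-ones vector is in the kernel and 0 is an eigenvalue. The single zero eigenvalue shows the graph is connected. By the matrix-tree theorem the graph has (1/4) * product of the nonzero eigenvalues = 16 spanning trees.

[0, 4, 4, 4]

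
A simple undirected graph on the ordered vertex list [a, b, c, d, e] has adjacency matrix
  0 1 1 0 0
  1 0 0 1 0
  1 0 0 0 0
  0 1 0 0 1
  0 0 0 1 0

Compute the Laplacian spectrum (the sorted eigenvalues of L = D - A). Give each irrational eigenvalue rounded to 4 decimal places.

Each diagonal entry of L is the vertex degree and each off-diagonal entry is -1 where an edge is present, 0 otherwise; in the order [a, b, c, d, e] the diagonal is [2, 2, 1, 2, 1]. Since every row of L sums to 0, the all-ones vector is in the kernel and 0 is an eigenvalue. The eigenvalues sum to 8, which equals trace(L) = 2|E|.

[0, 0.3820, 1.3820, 2.6180, 3.6180]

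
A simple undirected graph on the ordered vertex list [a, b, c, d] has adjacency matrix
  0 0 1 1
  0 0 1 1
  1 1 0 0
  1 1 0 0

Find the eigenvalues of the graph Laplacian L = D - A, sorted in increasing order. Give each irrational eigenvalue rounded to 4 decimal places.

[0, 2, 2, 4]

Reading degrees in the order [a, b, c, d] gives [2, 2, 2, 2]; set D = diag(2, 2, 2, 2) and form L = D - A. Since every row of L sums to 0, the all-ones vector is in the kernel and 0 is an eigenvalue. The single zero eigenvalue shows the graph is connected. There is one zero in the spectrum, matching the 1 component.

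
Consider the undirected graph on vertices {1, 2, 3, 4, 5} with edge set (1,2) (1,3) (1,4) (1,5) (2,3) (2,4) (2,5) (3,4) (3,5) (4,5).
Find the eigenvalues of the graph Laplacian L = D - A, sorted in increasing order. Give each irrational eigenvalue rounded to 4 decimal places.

[0, 5, 5, 5, 5]

Reading degrees in the order [1, 2, 3, 4, 5] gives [4, 4, 4, 4, 4]; set D = diag(4, 4, 4, 4, 4) and form L = D - A. Diagonalising L (or applying a numerical eigensolver to the 5x5 matrix) gives the spectrum above. By the matrix-tree theorem the graph has (1/5) * product of the nonzero eigenvalues = 125 spanning trees.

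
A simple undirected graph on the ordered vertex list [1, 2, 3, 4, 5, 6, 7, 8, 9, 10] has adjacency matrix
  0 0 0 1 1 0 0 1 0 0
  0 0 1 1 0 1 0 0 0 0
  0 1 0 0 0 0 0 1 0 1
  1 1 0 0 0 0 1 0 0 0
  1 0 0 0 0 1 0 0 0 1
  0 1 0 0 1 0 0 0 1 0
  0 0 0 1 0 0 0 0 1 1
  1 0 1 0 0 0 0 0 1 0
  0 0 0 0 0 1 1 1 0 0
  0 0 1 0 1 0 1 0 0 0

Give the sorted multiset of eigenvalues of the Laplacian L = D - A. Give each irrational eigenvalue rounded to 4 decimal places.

[0, 2, 2, 2, 2, 2, 5, 5, 5, 5]

With the vertex order [1, 2, 3, 4, 5, 6, 7, 8, 9, 10], the degrees are [3, 3, 3, 3, 3, 3, 3, 3, 3, 3], giving D = diag(3, 3, 3, 3, 3, 3, 3, 3, 3, 3) and L = D - A. L is symmetric positive semidefinite, so every eigenvalue is real and nonnegative. The single zero eigenvalue shows the graph is connected. There is one zero in the spectrum, matching the 1 component.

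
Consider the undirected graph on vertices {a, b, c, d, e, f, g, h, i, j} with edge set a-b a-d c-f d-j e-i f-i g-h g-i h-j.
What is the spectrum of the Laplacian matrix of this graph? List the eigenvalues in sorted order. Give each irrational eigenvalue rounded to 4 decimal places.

[0, 0.1100, 0.4616, 0.6697, 1.2415, 2, 2.4010, 3.0579, 3.7120, 4.3463]

Each diagonal entry of L is the vertex degree and each off-diagonal entry is -1 where an edge is present, 0 otherwise; in the order [a, b, c, d, e, f, g, h, i, j] the diagonal is [2, 1, 1, 2, 1, 2, 2, 2, 3, 2]. The multiplicity of 0 as a Laplacian eigenvalue equals the number of connected components. By the matrix-tree theorem the graph has (1/10) * product of the nonzero eigenvalues = 1 spanning tree. The eigenvalues sum to 18, which equals trace(L) = 2|E|.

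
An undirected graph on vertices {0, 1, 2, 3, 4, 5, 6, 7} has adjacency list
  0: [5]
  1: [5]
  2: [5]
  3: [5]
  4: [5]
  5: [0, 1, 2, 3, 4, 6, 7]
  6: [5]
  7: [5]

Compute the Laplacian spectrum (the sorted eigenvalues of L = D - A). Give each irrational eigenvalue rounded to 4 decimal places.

[0, 1, 1, 1, 1, 1, 1, 8]

With the vertex order [0, 1, 2, 3, 4, 5, 6, 7], the degrees are [1, 1, 1, 1, 1, 7, 1, 1], giving D = diag(1, 1, 1, 1, 1, 7, 1, 1) and L = D - A. The multiplicity of 0 as a Laplacian eigenvalue equals the number of connected components. The eigenvalues sum to 14, which equals trace(L) = 2|E|. By the matrix-tree theorem the graph has (1/8) * product of the nonzero eigenvalues = 1 spanning tree.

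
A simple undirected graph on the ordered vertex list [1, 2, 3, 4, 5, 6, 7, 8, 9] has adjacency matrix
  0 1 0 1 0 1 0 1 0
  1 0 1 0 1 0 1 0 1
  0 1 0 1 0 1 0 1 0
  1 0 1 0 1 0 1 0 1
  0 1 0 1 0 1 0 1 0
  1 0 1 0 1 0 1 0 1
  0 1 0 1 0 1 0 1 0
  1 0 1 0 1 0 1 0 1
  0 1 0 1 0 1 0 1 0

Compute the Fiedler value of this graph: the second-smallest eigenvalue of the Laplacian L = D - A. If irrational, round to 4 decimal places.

With the vertex order [1, 2, 3, 4, 5, 6, 7, 8, 9], the degrees are [4, 5, 4, 5, 4, 5, 4, 5, 4], giving D = diag(4, 5, 4, 5, 4, 5, 4, 5, 4) and L = D - A. The smallest Laplacian eigenvalue is always 0. The next one, lambda_2 = 4, measures how hard the graph is to disconnect: larger values mean better connectivity.

4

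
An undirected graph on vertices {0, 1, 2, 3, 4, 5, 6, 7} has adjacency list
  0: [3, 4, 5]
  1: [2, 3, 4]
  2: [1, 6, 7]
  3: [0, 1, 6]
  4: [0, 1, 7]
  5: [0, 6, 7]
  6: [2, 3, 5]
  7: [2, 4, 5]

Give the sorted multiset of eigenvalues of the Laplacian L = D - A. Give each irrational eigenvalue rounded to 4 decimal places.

[0, 2, 2, 2, 4, 4, 4, 6]

Each diagonal entry of L is the vertex degree and each off-diagonal entry is -1 where an edge is present, 0 otherwise; in the order [0, 1, 2, 3, 4, 5, 6, 7] the diagonal is [3, 3, 3, 3, 3, 3, 3, 3]. Diagonalising L (or applying a numerical eigensolver to the 8x8 matrix) gives the spectrum above. The single zero eigenvalue shows the graph is connected. The largest eigenvalue, 6, is at most the vertex count 8.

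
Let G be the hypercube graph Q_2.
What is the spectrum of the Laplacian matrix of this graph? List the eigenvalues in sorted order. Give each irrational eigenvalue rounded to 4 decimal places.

[0, 2, 2, 4]

The graph has 4 vertices and degree multiset [2, 2, 2, 2]; D is the diagonal matrix of degrees and L = D - A. L is symmetric positive semidefinite, so every eigenvalue is real and nonnegative. The single zero eigenvalue shows the graph is connected.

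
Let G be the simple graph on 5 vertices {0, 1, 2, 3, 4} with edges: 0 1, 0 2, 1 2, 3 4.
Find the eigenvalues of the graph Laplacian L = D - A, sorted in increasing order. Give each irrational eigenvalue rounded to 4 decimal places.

With the vertex order [0, 1, 2, 3, 4], the degrees are [2, 2, 2, 1, 1], giving D = diag(2, 2, 2, 1, 1) and L = D - A. L is symmetric positive semidefinite, so every eigenvalue is real and nonnegative. The 2 zero eigenvalues correspond to the 2 connected components.

[0, 0, 2, 3, 3]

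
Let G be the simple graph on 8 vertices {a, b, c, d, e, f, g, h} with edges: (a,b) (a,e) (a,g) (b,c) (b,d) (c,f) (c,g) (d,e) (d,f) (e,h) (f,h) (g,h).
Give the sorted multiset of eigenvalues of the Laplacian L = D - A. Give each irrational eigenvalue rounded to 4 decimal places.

With the vertex order [a, b, c, d, e, f, g, h], the degrees are [3, 3, 3, 3, 3, 3, 3, 3], giving D = diag(3, 3, 3, 3, 3, 3, 3, 3) and L = D - A. Since every row of L sums to 0, the all-ones vector is in the kernel and 0 is an eigenvalue. There is one zero in the spectrum, matching the 1 component.

[0, 2, 2, 2, 4, 4, 4, 6]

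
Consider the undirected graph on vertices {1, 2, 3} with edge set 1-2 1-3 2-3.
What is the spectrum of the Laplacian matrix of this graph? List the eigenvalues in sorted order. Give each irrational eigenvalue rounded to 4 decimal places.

Reading degrees in the order [1, 2, 3] gives [2, 2, 2]; set D = diag(2, 2, 2) and form L = D - A. Diagonalising L (or applying a numerical eigensolver to the 3x3 matrix) gives the spectrum above.

[0, 3, 3]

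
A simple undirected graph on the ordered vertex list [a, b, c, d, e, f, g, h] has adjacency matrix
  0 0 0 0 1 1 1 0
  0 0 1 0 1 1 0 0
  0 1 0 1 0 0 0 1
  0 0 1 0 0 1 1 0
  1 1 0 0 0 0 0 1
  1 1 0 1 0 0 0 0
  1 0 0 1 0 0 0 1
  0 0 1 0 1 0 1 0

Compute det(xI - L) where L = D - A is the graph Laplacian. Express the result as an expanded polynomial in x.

With the vertex order [a, b, c, d, e, f, g, h], the degrees are [3, 3, 3, 3, 3, 3, 3, 3], giving D = diag(3, 3, 3, 3, 3, 3, 3, 3) and L = D - A. The eigenvalues of L are [0, 2, 2, 2, 4, 4, 4, 6]; the characteristic polynomial is the product of (x - lambda_i), which multiplies out to x^8 - 24x^7 + 240x^6 - 1296x^5 + 4080x^4 - 7488x^3 + 7424x^2 - 3072x. The coefficient of x^7 equals -trace(L) = -24, matching the sum of degrees. The largest eigenvalue, 6, is at most the vertex count 8.

x^8 - 24x^7 + 240x^6 - 1296x^5 + 4080x^4 - 7488x^3 + 7424x^2 - 3072x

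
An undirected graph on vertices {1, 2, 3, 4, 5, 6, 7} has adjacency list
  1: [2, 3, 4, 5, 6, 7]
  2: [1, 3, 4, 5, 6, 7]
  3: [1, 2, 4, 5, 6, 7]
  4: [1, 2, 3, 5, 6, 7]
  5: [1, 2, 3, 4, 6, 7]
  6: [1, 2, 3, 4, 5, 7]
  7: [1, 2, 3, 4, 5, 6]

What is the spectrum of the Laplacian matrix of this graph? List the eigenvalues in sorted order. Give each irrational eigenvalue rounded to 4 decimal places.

[0, 7, 7, 7, 7, 7, 7]

Each diagonal entry of L is the vertex degree and each off-diagonal entry is -1 where an edge is present, 0 otherwise; in the order [1, 2, 3, 4, 5, 6, 7] the diagonal is [6, 6, 6, 6, 6, 6, 6]. The multiplicity of 0 as a Laplacian eigenvalue equals the number of connected components. The single zero eigenvalue shows the graph is connected. By the matrix-tree theorem the graph has (1/7) * product of the nonzero eigenvalues = 16807 spanning trees.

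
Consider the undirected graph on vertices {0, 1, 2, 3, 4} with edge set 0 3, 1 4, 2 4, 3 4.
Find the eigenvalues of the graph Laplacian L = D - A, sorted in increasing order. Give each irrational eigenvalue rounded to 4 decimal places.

Reading degrees in the order [0, 1, 2, 3, 4] gives [1, 1, 1, 2, 3]; set D = diag(1, 1, 1, 2, 3) and form L = D - A. The multiplicity of 0 as a Laplacian eigenvalue equals the number of connected components. The eigenvalues sum to 8, which equals trace(L) = 2|E|. The largest eigenvalue, 4.1701, is at most the vertex count 5.

[0, 0.5188, 1, 2.3111, 4.1701]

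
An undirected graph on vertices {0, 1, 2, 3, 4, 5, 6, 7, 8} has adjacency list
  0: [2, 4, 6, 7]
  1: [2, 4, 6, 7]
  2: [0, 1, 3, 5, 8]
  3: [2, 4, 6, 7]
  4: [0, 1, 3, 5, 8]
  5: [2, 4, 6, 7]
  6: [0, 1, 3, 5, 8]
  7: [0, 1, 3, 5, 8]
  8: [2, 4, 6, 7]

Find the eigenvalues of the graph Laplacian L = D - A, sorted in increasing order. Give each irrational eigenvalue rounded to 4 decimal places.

Each diagonal entry of L is the vertex degree and each off-diagonal entry is -1 where an edge is present, 0 otherwise; in the order [0, 1, 2, 3, 4, 5, 6, 7, 8] the diagonal is [4, 4, 5, 4, 5, 4, 5, 5, 4]. Since every row of L sums to 0, the all-ones vector is in the kernel and 0 is an eigenvalue. The single zero eigenvalue shows the graph is connected.

[0, 4, 4, 4, 4, 5, 5, 5, 9]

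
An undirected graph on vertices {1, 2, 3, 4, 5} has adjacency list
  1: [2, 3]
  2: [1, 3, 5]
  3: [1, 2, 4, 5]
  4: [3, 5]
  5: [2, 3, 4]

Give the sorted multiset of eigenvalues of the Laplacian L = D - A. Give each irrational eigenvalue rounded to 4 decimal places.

Each diagonal entry of L is the vertex degree and each off-diagonal entry is -1 where an edge is present, 0 otherwise; in the order [1, 2, 3, 4, 5] the diagonal is [2, 3, 4, 2, 3]. Since every row of L sums to 0, the all-ones vector is in the kernel and 0 is an eigenvalue.

[0, 1.5858, 3, 4.4142, 5]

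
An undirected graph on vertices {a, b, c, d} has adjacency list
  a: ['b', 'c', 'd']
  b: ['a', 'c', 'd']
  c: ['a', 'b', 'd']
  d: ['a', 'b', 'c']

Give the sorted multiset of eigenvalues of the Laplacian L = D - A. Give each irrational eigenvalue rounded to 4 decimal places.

Reading degrees in the order [a, b, c, d] gives [3, 3, 3, 3]; set D = diag(3, 3, 3, 3) and form L = D - A. L is symmetric positive semidefinite, so every eigenvalue is real and nonnegative. By the matrix-tree theorem the graph has (1/4) * product of the nonzero eigenvalues = 16 spanning trees.

[0, 4, 4, 4]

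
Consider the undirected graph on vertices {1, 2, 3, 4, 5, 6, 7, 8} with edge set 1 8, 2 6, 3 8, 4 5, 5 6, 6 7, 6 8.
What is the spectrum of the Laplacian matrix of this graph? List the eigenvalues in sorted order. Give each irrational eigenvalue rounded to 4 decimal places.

[0, 0.3187, 0.5858, 1, 1, 2.3579, 3.4142, 5.3234]

Reading degrees in the order [1, 2, 3, 4, 5, 6, 7, 8] gives [1, 1, 1, 1, 2, 4, 1, 3]; set D = diag(1, 1, 1, 1, 2, 4, 1, 3) and form L = D - A. The multiplicity of 0 as a Laplacian eigenvalue equals the number of connected components. The single zero eigenvalue shows the graph is connected. The largest eigenvalue, 5.3234, is at most the vertex count 8.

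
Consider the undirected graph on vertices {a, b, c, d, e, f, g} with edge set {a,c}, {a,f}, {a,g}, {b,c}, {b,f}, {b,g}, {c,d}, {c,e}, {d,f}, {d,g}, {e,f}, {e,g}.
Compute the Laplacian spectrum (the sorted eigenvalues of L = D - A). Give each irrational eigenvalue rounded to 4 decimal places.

With the vertex order [a, b, c, d, e, f, g], the degrees are [3, 3, 4, 3, 3, 4, 4], giving D = diag(3, 3, 4, 3, 3, 4, 4) and L = D - A. Diagonalising L (or applying a numerical eigensolver to the 7x7 matrix) gives the spectrum above. The single zero eigenvalue shows the graph is connected. By the matrix-tree theorem the graph has (1/7) * product of the nonzero eigenvalues = 432 spanning trees. The eigenvalues sum to 24, which equals trace(L) = 2|E|.

[0, 3, 3, 3, 4, 4, 7]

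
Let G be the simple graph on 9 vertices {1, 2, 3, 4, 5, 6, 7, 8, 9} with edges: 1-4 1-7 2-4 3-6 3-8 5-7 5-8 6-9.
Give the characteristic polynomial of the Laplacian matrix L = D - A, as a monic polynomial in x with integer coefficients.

Reading degrees in the order [1, 2, 3, 4, 5, 6, 7, 8, 9] gives [2, 1, 2, 2, 2, 2, 2, 2, 1]; set D = diag(2, 1, 2, 2, 2, 2, 2, 2, 1) and form L = D - A. Computing det(xI - L) by cofactor expansion (or equivalently via sum-over-permutations) gives x^9 - 16x^8 + 105x^7 - 364x^6 + 715x^5 - 792x^4 + 462x^3 - 120x^2 + 9x. The constant term is 0 because L is singular (the all-ones vector lies in its kernel). By the matrix-tree theorem the graph has (1/9) * product of the nonzero eigenvalues = 1 spanning tree.

x^9 - 16x^8 + 105x^7 - 364x^6 + 715x^5 - 792x^4 + 462x^3 - 120x^2 + 9x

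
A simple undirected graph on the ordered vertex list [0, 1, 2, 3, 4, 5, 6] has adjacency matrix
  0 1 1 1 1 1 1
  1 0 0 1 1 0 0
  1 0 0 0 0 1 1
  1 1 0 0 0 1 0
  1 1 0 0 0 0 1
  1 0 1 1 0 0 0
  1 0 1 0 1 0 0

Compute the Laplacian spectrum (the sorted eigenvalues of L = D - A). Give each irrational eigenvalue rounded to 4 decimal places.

[0, 2, 2, 4, 4, 5, 7]

Each diagonal entry of L is the vertex degree and each off-diagonal entry is -1 where an edge is present, 0 otherwise; in the order [0, 1, 2, 3, 4, 5, 6] the diagonal is [6, 3, 3, 3, 3, 3, 3]. Diagonalising L (or applying a numerical eigensolver to the 7x7 matrix) gives the spectrum above. The single zero eigenvalue shows the graph is connected. The largest eigenvalue, 7, is at most the vertex count 7. There is one zero in the spectrum, matching the 1 component.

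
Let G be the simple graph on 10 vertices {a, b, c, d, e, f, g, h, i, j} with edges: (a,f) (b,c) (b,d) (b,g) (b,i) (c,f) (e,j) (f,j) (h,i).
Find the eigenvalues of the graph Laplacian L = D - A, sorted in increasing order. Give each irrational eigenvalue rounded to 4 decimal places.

[0, 0.1626, 0.5188, 0.6270, 1, 1.5072, 2.3111, 2.5027, 4.1701, 5.2005]

With the vertex order [a, b, c, d, e, f, g, h, i, j], the degrees are [1, 4, 2, 1, 1, 3, 1, 1, 2, 2], giving D = diag(1, 4, 2, 1, 1, 3, 1, 1, 2, 2) and L = D - A. Diagonalising L (or applying a numerical eigensolver to the 10x10 matrix) gives the spectrum above. The single zero eigenvalue shows the graph is connected. The eigenvalues sum to 18, which equals trace(L) = 2|E|.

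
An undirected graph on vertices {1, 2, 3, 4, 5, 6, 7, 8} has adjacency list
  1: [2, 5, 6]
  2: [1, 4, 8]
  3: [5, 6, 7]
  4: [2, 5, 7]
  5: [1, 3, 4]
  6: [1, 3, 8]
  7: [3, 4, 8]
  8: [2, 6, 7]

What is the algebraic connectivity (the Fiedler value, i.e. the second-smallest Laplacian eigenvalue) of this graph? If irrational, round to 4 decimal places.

Reading degrees in the order [1, 2, 3, 4, 5, 6, 7, 8] gives [3, 3, 3, 3, 3, 3, 3, 3]; set D = diag(3, 3, 3, 3, 3, 3, 3, 3) and form L = D - A. The sorted Laplacian eigenvalues are [0, 2, 2, 2, 4, 4, 4, 6]; the algebraic connectivity is the second entry, 2. The largest eigenvalue, 6, is at most the vertex count 8.

2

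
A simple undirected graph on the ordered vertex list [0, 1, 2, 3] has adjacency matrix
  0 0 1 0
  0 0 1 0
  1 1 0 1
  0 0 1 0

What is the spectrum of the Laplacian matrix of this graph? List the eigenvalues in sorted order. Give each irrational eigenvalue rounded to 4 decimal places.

[0, 1, 1, 4]

Each diagonal entry of L is the vertex degree and each off-diagonal entry is -1 where an edge is present, 0 otherwise; in the order [0, 1, 2, 3] the diagonal is [1, 1, 3, 1]. L is symmetric positive semidefinite, so every eigenvalue is real and nonnegative. The eigenvalues sum to 6, which equals trace(L) = 2|E|. The largest eigenvalue, 4, is at most the vertex count 4.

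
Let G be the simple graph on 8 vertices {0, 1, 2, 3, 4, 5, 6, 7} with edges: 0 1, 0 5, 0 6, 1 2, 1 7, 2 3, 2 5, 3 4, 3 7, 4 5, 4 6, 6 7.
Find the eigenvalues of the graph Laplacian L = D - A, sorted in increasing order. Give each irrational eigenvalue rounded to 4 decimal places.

With the vertex order [0, 1, 2, 3, 4, 5, 6, 7], the degrees are [3, 3, 3, 3, 3, 3, 3, 3], giving D = diag(3, 3, 3, 3, 3, 3, 3, 3) and L = D - A. Diagonalising L (or applying a numerical eigensolver to the 8x8 matrix) gives the spectrum above. The single zero eigenvalue shows the graph is connected. There is one zero in the spectrum, matching the 1 component. The largest eigenvalue, 6, is at most the vertex count 8.

[0, 2, 2, 2, 4, 4, 4, 6]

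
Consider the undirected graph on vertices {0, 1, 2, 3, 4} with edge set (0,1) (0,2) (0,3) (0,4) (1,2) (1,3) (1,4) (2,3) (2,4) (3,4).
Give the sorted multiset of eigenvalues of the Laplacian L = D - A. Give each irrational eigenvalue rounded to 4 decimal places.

[0, 5, 5, 5, 5]

Reading degrees in the order [0, 1, 2, 3, 4] gives [4, 4, 4, 4, 4]; set D = diag(4, 4, 4, 4, 4) and form L = D - A. The multiplicity of 0 as a Laplacian eigenvalue equals the number of connected components. The single zero eigenvalue shows the graph is connected. The largest eigenvalue, 5, is at most the vertex count 5. There is one zero in the spectrum, matching the 1 component.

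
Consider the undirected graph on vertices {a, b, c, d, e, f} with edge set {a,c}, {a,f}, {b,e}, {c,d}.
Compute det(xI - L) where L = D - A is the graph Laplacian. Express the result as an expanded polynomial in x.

Reading degrees in the order [a, b, c, d, e, f] gives [2, 1, 2, 1, 1, 1]; set D = diag(2, 1, 2, 1, 1, 1) and form L = D - A. L has integer entries, so p(x) = det(xI - L) has integer coefficients. Expanding the determinant yields x^6 - 8x^5 + 22x^4 - 24x^3 + 8x^2. Since p(0) = det(-L) = 0, x divides p(x). The eigenvalues sum to 8, which equals trace(L) = 2|E|. The largest eigenvalue, 3.4142, is at most the vertex count 6.

x^6 - 8x^5 + 22x^4 - 24x^3 + 8x^2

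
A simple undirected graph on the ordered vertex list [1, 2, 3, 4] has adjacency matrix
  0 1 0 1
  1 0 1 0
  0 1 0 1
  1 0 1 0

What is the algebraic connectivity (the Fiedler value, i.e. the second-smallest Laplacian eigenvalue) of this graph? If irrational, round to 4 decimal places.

Reading degrees in the order [1, 2, 3, 4] gives [2, 2, 2, 2]; set D = diag(2, 2, 2, 2) and form L = D - A. Computing the eigenvalues of L and sorting gives [0, 2, 2, 4]. The Fiedler value lambda_2 = 2 is strictly positive, so the graph is connected. By the matrix-tree theorem the graph has (1/4) * product of the nonzero eigenvalues = 4 spanning trees.

2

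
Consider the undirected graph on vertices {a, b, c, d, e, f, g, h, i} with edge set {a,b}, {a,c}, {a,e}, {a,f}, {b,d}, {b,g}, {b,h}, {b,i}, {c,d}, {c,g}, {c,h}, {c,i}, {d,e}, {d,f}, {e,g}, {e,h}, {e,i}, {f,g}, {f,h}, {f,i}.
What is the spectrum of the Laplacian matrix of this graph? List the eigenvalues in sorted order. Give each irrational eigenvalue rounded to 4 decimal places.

Reading degrees in the order [a, b, c, d, e, f, g, h, i] gives [4, 5, 5, 4, 5, 5, 4, 4, 4]; set D = diag(4, 5, 5, 4, 5, 5, 4, 4, 4) and form L = D - A. The multiplicity of 0 as a Laplacian eigenvalue equals the number of connected components.

[0, 4, 4, 4, 4, 5, 5, 5, 9]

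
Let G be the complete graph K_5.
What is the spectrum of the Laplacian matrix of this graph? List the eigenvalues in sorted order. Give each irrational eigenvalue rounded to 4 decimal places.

[0, 5, 5, 5, 5]

The graph has 5 vertices and degree multiset [4, 4, 4, 4, 4]; D is the diagonal matrix of degrees and L = D - A. Diagonalising L (or applying a numerical eigensolver to the 5x5 matrix) gives the spectrum above. By the matrix-tree theorem the graph has (1/5) * product of the nonzero eigenvalues = 125 spanning trees. The largest eigenvalue, 5, is at most the vertex count 5.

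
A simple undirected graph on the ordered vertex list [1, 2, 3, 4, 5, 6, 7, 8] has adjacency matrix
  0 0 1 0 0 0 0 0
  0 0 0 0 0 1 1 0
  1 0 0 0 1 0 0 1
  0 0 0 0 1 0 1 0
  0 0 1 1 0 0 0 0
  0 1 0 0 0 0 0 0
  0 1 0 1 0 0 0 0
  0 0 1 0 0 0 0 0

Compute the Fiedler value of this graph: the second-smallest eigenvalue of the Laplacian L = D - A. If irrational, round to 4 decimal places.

0.1667

Reading degrees in the order [1, 2, 3, 4, 5, 6, 7, 8] gives [1, 2, 3, 2, 2, 1, 2, 1]; set D = diag(1, 2, 3, 2, 2, 1, 2, 1) and form L = D - A. The sorted Laplacian eigenvalues are [0, 0.1667, 0.7276, 1, 1.6353, 2.6729, 3.5643, 4.2332]; the algebraic connectivity is the second entry, 0.1667. The eigenvalues sum to 14, which equals trace(L) = 2|E|. The largest eigenvalue, 4.2332, is at most the vertex count 8.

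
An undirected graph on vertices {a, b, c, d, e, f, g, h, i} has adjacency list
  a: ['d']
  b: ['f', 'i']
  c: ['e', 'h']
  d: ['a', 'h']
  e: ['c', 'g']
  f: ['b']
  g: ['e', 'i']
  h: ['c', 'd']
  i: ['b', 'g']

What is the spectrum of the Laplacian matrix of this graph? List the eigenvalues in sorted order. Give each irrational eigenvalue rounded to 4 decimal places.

Reading degrees in the order [a, b, c, d, e, f, g, h, i] gives [1, 2, 2, 2, 2, 1, 2, 2, 2]; set D = diag(1, 2, 2, 2, 2, 1, 2, 2, 2) and form L = D - A. Diagonalising L (or applying a numerical eigensolver to the 9x9 matrix) gives the spectrum above. The eigenvalues sum to 16, which equals trace(L) = 2|E|. By the matrix-tree theorem the graph has (1/9) * product of the nonzero eigenvalues = 1 spanning tree.

[0, 0.1206, 0.4679, 1, 1.6527, 2.3473, 3, 3.5321, 3.8794]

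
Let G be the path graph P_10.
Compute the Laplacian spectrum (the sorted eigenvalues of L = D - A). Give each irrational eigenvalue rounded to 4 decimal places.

[0, 0.0979, 0.3820, 0.8244, 1.3820, 2, 2.6180, 3.1756, 3.6180, 3.9021]

The graph has 10 vertices and degree multiset [2, 2, 2, 2, 2, 2, 2, 2, 1, 1]; D is the diagonal matrix of degrees and L = D - A. Diagonalising L (or applying a numerical eigensolver to the 10x10 matrix) gives the spectrum above. There is one zero in the spectrum, matching the 1 component.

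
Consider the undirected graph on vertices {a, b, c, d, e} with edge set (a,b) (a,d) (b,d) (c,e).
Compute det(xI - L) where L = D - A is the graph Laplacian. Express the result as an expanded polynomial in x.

With the vertex order [a, b, c, d, e], the degrees are [2, 2, 1, 2, 1], giving D = diag(2, 2, 1, 2, 1) and L = D - A. L has integer entries, so p(x) = det(xI - L) has integer coefficients. Expanding the determinant yields x^5 - 8x^4 + 21x^3 - 18x^2. The constant term is 0 because L is singular (the all-ones vector lies in its kernel). The largest eigenvalue, 3, is at most the vertex count 5. The eigenvalues sum to 8, which equals trace(L) = 2|E|.

x^5 - 8x^4 + 21x^3 - 18x^2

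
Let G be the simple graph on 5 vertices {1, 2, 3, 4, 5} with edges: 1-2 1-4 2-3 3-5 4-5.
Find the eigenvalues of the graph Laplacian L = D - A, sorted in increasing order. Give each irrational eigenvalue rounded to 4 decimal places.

[0, 1.3820, 1.3820, 3.6180, 3.6180]

With the vertex order [1, 2, 3, 4, 5], the degrees are [2, 2, 2, 2, 2], giving D = diag(2, 2, 2, 2, 2) and L = D - A. The multiplicity of 0 as a Laplacian eigenvalue equals the number of connected components. There is one zero in the spectrum, matching the 1 component. By the matrix-tree theorem the graph has (1/5) * product of the nonzero eigenvalues = 5 spanning trees.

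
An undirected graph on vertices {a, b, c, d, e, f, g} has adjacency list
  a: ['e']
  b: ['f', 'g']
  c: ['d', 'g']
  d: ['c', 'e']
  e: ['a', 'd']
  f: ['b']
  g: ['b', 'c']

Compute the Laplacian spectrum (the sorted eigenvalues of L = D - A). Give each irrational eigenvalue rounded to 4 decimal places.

[0, 0.1981, 0.7530, 1.5550, 2.4450, 3.2470, 3.8019]

Each diagonal entry of L is the vertex degree and each off-diagonal entry is -1 where an edge is present, 0 otherwise; in the order [a, b, c, d, e, f, g] the diagonal is [1, 2, 2, 2, 2, 1, 2]. Since every row of L sums to 0, the all-ones vector is in the kernel and 0 is an eigenvalue. By the matrix-tree theorem the graph has (1/7) * product of the nonzero eigenvalues = 1 spanning tree.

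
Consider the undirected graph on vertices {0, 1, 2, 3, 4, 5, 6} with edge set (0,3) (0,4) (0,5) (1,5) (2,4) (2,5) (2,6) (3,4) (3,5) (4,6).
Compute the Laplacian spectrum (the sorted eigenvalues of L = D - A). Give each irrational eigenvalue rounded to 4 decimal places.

[0, 0.8226, 1.5858, 3.3216, 4, 4.4142, 5.8558]

Each diagonal entry of L is the vertex degree and each off-diagonal entry is -1 where an edge is present, 0 otherwise; in the order [0, 1, 2, 3, 4, 5, 6] the diagonal is [3, 1, 3, 3, 4, 4, 2]. Since every row of L sums to 0, the all-ones vector is in the kernel and 0 is an eigenvalue. The largest eigenvalue, 5.8558, is at most the vertex count 7.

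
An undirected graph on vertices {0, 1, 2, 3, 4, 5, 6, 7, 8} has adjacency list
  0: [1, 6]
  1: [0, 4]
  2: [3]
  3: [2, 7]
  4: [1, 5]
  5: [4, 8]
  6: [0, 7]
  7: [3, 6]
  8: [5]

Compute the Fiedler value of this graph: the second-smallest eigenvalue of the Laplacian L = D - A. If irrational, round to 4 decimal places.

0.1206

Reading degrees in the order [0, 1, 2, 3, 4, 5, 6, 7, 8] gives [2, 2, 1, 2, 2, 2, 2, 2, 1]; set D = diag(2, 2, 1, 2, 2, 2, 2, 2, 1) and form L = D - A. The sorted Laplacian eigenvalues are [0, 0.1206, 0.4679, 1, 1.6527, 2.3473, 3, 3.5321, 3.8794]; the algebraic connectivity is the second entry, 0.1206.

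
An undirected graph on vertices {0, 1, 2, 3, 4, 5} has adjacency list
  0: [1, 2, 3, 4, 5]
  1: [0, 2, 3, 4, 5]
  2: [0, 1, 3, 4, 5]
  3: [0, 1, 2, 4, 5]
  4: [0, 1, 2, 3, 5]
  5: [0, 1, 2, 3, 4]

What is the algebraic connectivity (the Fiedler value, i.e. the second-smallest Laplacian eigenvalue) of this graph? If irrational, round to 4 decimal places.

6

Reading degrees in the order [0, 1, 2, 3, 4, 5] gives [5, 5, 5, 5, 5, 5]; set D = diag(5, 5, 5, 5, 5, 5) and form L = D - A. Computing the eigenvalues of L and sorting gives [0, 6, 6, 6, 6, 6]. The Fiedler value lambda_2 = 6 is strictly positive, so the graph is connected. By the matrix-tree theorem the graph has (1/6) * product of the nonzero eigenvalues = 1296 spanning trees.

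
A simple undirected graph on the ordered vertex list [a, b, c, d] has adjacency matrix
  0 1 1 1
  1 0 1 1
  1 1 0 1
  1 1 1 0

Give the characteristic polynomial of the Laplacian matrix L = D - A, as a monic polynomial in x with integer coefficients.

x^4 - 12x^3 + 48x^2 - 64x

With the vertex order [a, b, c, d], the degrees are [3, 3, 3, 3], giving D = diag(3, 3, 3, 3) and L = D - A. Computing det(xI - L) by cofactor expansion (or equivalently via sum-over-permutations) gives x^4 - 12x^3 + 48x^2 - 64x. The coefficient of x^3 equals -trace(L) = -12, matching the sum of degrees. The eigenvalues sum to 12, which equals trace(L) = 2|E|.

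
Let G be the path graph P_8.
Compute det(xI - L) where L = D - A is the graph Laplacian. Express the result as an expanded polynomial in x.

x^8 - 14x^7 + 78x^6 - 220x^5 + 330x^4 - 252x^3 + 84x^2 - 8x

The graph has 8 vertices and degree multiset [2, 2, 2, 2, 2, 2, 1, 1]; D is the diagonal matrix of degrees and L = D - A. L has integer entries, so p(x) = det(xI - L) has integer coefficients. Expanding the determinant yields x^8 - 14x^7 + 78x^6 - 220x^5 + 330x^4 - 252x^3 + 84x^2 - 8x. Since p(0) = det(-L) = 0, x divides p(x). The largest eigenvalue, 3.8478, is at most the vertex count 8.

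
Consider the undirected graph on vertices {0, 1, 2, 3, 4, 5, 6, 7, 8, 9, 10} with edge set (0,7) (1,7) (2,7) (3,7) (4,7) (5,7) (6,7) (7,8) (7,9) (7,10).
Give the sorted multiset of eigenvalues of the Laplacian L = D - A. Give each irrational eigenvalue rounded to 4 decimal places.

[0, 1, 1, 1, 1, 1, 1, 1, 1, 1, 11]

With the vertex order [0, 1, 2, 3, 4, 5, 6, 7, 8, 9, 10], the degrees are [1, 1, 1, 1, 1, 1, 1, 10, 1, 1, 1], giving D = diag(1, 1, 1, 1, 1, 1, 1, 10, 1, 1, 1) and L = D - A. Diagonalising L (or applying a numerical eigensolver to the 11x11 matrix) gives the spectrum above.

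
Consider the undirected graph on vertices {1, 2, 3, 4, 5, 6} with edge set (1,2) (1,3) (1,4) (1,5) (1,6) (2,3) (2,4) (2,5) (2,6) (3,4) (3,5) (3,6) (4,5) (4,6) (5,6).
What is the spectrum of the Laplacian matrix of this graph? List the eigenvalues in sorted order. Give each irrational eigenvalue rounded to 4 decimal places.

Each diagonal entry of L is the vertex degree and each off-diagonal entry is -1 where an edge is present, 0 otherwise; in the order [1, 2, 3, 4, 5, 6] the diagonal is [5, 5, 5, 5, 5, 5]. Since every row of L sums to 0, the all-ones vector is in the kernel and 0 is an eigenvalue. The single zero eigenvalue shows the graph is connected. There is one zero in the spectrum, matching the 1 component.

[0, 6, 6, 6, 6, 6]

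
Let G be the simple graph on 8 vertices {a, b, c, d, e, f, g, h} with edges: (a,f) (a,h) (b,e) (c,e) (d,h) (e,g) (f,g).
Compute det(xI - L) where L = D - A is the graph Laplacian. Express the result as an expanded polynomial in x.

Reading degrees in the order [a, b, c, d, e, f, g, h] gives [2, 1, 1, 1, 3, 2, 2, 2]; set D = diag(2, 1, 1, 1, 3, 2, 2, 2) and form L = D - A. L has integer entries, so p(x) = det(xI - L) has integer coefficients. Expanding the determinant yields x^8 - 14x^7 + 77x^6 - 212x^5 + 309x^4 - 232x^3 + 79x^2 - 8x. Since p(0) = det(-L) = 0, x divides p(x). The largest eigenvalue, 4.2332, is at most the vertex count 8.

x^8 - 14x^7 + 77x^6 - 212x^5 + 309x^4 - 232x^3 + 79x^2 - 8x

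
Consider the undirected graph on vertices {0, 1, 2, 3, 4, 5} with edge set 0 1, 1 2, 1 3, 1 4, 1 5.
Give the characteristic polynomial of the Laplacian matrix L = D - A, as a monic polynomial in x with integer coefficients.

Each diagonal entry of L is the vertex degree and each off-diagonal entry is -1 where an edge is present, 0 otherwise; in the order [0, 1, 2, 3, 4, 5] the diagonal is [1, 5, 1, 1, 1, 1]. L has integer entries, so p(x) = det(xI - L) has integer coefficients. Expanding the determinant yields x^6 - 10x^5 + 30x^4 - 40x^3 + 25x^2 - 6x. The coefficient of x^5 equals -trace(L) = -10, matching the sum of degrees. There is one zero in the spectrum, matching the 1 component. By the matrix-tree theorem the graph has (1/6) * product of the nonzero eigenvalues = 1 spanning tree.

x^6 - 10x^5 + 30x^4 - 40x^3 + 25x^2 - 6x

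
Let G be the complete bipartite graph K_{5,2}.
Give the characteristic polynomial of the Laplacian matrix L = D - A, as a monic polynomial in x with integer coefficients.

x^7 - 20x^6 + 155x^5 - 600x^4 + 1240x^3 - 1312x^2 + 560x

The graph has 7 vertices and degree multiset [5, 5, 2, 2, 2, 2, 2]; D is the diagonal matrix of degrees and L = D - A. The eigenvalues of L are [0, 2, 2, 2, 2, 5, 7]; the characteristic polynomial is the product of (x - lambda_i), which multiplies out to x^7 - 20x^6 + 155x^5 - 600x^4 + 1240x^3 - 1312x^2 + 560x. The coefficient of x^6 equals -trace(L) = -20, matching the sum of degrees. There is one zero in the spectrum, matching the 1 component.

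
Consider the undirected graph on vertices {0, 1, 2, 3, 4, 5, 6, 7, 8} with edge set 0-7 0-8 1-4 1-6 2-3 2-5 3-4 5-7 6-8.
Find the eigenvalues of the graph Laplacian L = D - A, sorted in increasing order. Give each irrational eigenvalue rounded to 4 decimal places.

[0, 0.4679, 0.4679, 1.6527, 1.6527, 3, 3, 3.8794, 3.8794]

With the vertex order [0, 1, 2, 3, 4, 5, 6, 7, 8], the degrees are [2, 2, 2, 2, 2, 2, 2, 2, 2], giving D = diag(2, 2, 2, 2, 2, 2, 2, 2, 2) and L = D - A. Diagonalising L (or applying a numerical eigensolver to the 9x9 matrix) gives the spectrum above. There is one zero in the spectrum, matching the 1 component. By the matrix-tree theorem the graph has (1/9) * product of the nonzero eigenvalues = 9 spanning trees.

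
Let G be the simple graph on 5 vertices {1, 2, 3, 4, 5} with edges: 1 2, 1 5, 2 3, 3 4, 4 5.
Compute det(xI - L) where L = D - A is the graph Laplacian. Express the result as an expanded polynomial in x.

x^5 - 10x^4 + 35x^3 - 50x^2 + 25x

With the vertex order [1, 2, 3, 4, 5], the degrees are [2, 2, 2, 2, 2], giving D = diag(2, 2, 2, 2, 2) and L = D - A. Computing det(xI - L) by cofactor expansion (or equivalently via sum-over-permutations) gives x^5 - 10x^4 + 35x^3 - 50x^2 + 25x. Since p(0) = det(-L) = 0, x divides p(x). There is one zero in the spectrum, matching the 1 component.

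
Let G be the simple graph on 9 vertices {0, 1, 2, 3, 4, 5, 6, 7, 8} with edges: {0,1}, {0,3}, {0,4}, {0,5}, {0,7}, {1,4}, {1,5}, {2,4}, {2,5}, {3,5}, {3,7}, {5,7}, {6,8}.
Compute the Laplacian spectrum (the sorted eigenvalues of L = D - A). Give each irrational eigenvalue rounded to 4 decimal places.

Each diagonal entry of L is the vertex degree and each off-diagonal entry is -1 where an edge is present, 0 otherwise; in the order [0, 1, 2, 3, 4, 5, 6, 7, 8] the diagonal is [5, 3, 2, 3, 3, 5, 1, 3, 1]. Since every row of L sums to 0, the all-ones vector is in the kernel and 0 is an eigenvalue. The 2 zero eigenvalues correspond to the 2 connected components. The largest eigenvalue, 6.3850, is at most the vertex count 9.

[0, 0, 1.5007, 2, 2.3771, 3.8882, 4, 5.8491, 6.3850]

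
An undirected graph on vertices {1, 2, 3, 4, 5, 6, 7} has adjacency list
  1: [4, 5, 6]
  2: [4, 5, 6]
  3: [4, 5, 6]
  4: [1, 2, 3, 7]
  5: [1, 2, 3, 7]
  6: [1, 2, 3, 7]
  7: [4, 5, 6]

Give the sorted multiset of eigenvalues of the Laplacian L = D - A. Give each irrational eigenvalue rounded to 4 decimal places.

With the vertex order [1, 2, 3, 4, 5, 6, 7], the degrees are [3, 3, 3, 4, 4, 4, 3], giving D = diag(3, 3, 3, 4, 4, 4, 3) and L = D - A. Since every row of L sums to 0, the all-ones vector is in the kernel and 0 is an eigenvalue. The single zero eigenvalue shows the graph is connected. There is one zero in the spectrum, matching the 1 component.

[0, 3, 3, 3, 4, 4, 7]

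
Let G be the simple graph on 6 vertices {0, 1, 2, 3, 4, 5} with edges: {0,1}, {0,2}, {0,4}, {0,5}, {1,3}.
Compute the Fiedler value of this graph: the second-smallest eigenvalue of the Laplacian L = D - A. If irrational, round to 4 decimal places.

Each diagonal entry of L is the vertex degree and each off-diagonal entry is -1 where an edge is present, 0 otherwise; in the order [0, 1, 2, 3, 4, 5] the diagonal is [4, 2, 1, 1, 1, 1]. Computing the eigenvalues of L and sorting gives [0, 0.4859, 1, 1, 2.4280, 5.0861]. The Fiedler value lambda_2 = 0.4859 is strictly positive, so the graph is connected. There is one zero in the spectrum, matching the 1 component.

0.4859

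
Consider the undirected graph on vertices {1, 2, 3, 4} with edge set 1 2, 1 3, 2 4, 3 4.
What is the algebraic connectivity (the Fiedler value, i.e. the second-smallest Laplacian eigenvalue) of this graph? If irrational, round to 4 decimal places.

2

Reading degrees in the order [1, 2, 3, 4] gives [2, 2, 2, 2]; set D = diag(2, 2, 2, 2) and form L = D - A. Computing the eigenvalues of L and sorting gives [0, 2, 2, 4]. The Fiedler value lambda_2 = 2 is strictly positive, so the graph is connected.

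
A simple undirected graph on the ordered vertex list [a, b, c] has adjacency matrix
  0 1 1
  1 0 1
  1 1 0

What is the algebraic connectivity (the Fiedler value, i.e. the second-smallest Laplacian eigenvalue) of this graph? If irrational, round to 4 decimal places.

3

Each diagonal entry of L is the vertex degree and each off-diagonal entry is -1 where an edge is present, 0 otherwise; in the order [a, b, c] the diagonal is [2, 2, 2]. The sorted Laplacian eigenvalues are [0, 3, 3]; the algebraic connectivity is the second entry, 3. There is one zero in the spectrum, matching the 1 component.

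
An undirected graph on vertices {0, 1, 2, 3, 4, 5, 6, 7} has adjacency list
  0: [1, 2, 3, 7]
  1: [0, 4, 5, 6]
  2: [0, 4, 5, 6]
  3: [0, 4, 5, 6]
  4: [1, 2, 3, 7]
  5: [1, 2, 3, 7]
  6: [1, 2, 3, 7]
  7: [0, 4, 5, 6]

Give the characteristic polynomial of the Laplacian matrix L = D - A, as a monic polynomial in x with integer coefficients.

Reading degrees in the order [0, 1, 2, 3, 4, 5, 6, 7] gives [4, 4, 4, 4, 4, 4, 4, 4]; set D = diag(4, 4, 4, 4, 4, 4, 4, 4) and form L = D - A. L has integer entries, so p(x) = det(xI - L) has integer coefficients. Expanding the determinant yields x^8 - 32x^7 + 432x^6 - 3200x^5 + 14080x^4 - 36864x^3 + 53248x^2 - 32768x. The constant term is 0 because L is singular (the all-ones vector lies in its kernel). By the matrix-tree theorem the graph has (1/8) * product of the nonzero eigenvalues = 4096 spanning trees. The largest eigenvalue, 8, is at most the vertex count 8.

x^8 - 32x^7 + 432x^6 - 3200x^5 + 14080x^4 - 36864x^3 + 53248x^2 - 32768x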